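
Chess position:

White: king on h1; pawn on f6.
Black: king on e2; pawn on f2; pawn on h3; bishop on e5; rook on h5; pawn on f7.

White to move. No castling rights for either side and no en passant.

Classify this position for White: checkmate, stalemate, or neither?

White to move; white king on h1.
In check: no.
King squares — g1: attacked by Pf2; g2: attacked by Ph3; h2: attacked by Be5.
Legal moves for White: none.
Not in check and no legal moves → stalemate.

stalemate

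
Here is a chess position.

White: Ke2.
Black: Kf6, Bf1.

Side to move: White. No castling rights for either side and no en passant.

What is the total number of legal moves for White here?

7

White to move; king on e2.
In check: yes, from the black bishop on f1.
Legal moves: Kf3, Ke3, Kf2, Kd2, Kxf1, Ke1, Kd1.
Count: 7.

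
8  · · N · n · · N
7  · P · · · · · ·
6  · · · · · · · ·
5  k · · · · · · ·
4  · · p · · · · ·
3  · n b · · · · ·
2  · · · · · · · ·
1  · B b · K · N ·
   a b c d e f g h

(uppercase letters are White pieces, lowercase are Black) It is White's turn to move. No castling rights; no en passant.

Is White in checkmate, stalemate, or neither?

White to move; white king on e1.
In check: yes, from the black bishop on c3.
Legal moves for White: Kf2, Ke2, Kf1, Kd1.
White is in check but has 4 legal moves → neither.

neither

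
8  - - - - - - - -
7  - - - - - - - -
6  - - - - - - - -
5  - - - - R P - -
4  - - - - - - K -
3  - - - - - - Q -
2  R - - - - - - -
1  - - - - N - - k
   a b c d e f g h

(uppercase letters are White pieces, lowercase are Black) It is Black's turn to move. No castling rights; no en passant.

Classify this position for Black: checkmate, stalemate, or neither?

stalemate

Black to move; black king on h1.
In check: no.
King squares — g1: attacked by Qg3; g2: attacked by Ne1; h2: attacked by Ra2.
Legal moves for Black: none.
Not in check and no legal moves → stalemate.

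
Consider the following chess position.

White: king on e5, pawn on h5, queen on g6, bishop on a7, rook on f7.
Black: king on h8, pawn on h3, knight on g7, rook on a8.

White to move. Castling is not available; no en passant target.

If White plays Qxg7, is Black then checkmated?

After Qxg7: black king on h8; in check: yes, from the white queen on g7.
King squares — g7: attacked by Rf7; h7: attacked by Qg7; g8: attacked by Qg7.
Black has no legal moves → checkmate.

yes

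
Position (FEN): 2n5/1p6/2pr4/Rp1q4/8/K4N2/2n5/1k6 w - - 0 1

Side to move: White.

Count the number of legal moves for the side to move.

0

White to move; king on a3.
In check: yes, from the black knight on c2.
Legal moves: none.
Count: 0.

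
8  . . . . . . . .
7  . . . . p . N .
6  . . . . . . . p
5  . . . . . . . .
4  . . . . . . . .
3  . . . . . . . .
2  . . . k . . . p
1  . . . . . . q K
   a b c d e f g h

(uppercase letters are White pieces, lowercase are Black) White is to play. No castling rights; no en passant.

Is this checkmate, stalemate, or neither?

checkmate

White to move; white king on h1.
In check: yes, from the black queen on g1.
King squares — g1: attacked by Ph2; g2: attacked by Qg1; h2: attacked by Qg1.
Legal moves for White: none.
In check with no legal moves → checkmate.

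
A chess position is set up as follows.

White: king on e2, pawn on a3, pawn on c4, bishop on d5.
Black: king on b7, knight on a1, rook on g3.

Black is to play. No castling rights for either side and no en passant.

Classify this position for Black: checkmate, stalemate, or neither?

Black to move; black king on b7.
In check: yes, from the white bishop on d5.
Legal moves for Black: Kc8, Kb8, Kc7, Ka7, Kb6, Ka6.
Black is in check but has 6 legal moves → neither.

neither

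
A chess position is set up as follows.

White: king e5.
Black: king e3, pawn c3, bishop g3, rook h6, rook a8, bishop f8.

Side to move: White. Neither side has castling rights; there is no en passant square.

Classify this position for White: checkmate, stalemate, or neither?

neither

White to move; white king on e5.
In check: yes, from the black bishop on g3.
King squares — d4: attacked by Ke3; e4: attacked by Ke3; f4: attacked by Ke3; d5: available; f5: available; d6: attacked by Bg3; e6: attacked by Rh6; f6: attacked by Rh6.
Legal moves for White: Kf5, Kd5.
White is in check but has 2 legal moves → neither.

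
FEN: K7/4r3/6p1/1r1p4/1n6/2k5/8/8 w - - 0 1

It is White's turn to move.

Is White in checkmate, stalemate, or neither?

White to move; white king on a8.
In check: no.
King squares — a7: attacked by Re7; b7: attacked by Rb5; b8: attacked by Rb5.
Legal moves for White: none.
Not in check and no legal moves → stalemate.

stalemate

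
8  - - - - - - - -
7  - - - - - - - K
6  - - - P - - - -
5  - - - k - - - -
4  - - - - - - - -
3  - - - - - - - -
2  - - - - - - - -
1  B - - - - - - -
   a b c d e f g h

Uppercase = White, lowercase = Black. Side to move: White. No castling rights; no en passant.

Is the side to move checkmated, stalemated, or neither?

White to move; white king on h7.
In check: no.
Legal moves for White: Kh8, Kg8, Kg7, Kh6, Kg6, Bh8, Bg7, Bf6, Be5, Bd4, Bc3, Bb2, d7.
White has 13 legal moves and is not in check → neither.

neither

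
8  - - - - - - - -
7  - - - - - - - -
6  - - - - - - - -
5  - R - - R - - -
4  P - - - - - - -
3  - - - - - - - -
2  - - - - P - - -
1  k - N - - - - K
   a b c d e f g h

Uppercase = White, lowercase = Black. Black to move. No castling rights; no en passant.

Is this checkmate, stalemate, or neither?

Black to move; black king on a1.
In check: no.
King squares — b1: attacked by Rb5; a2: attacked by Nc1; b2: attacked by Rb5.
Legal moves for Black: none.
Not in check and no legal moves → stalemate.

stalemate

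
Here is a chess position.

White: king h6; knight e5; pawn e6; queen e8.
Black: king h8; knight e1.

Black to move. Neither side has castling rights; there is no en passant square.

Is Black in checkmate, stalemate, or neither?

Black to move; black king on h8.
In check: yes, from the white queen on e8.
King squares — g7: attacked by Kh6; h7: attacked by Kh6; g8: attacked by Qe8.
Legal moves for Black: none.
In check with no legal moves → checkmate.

checkmate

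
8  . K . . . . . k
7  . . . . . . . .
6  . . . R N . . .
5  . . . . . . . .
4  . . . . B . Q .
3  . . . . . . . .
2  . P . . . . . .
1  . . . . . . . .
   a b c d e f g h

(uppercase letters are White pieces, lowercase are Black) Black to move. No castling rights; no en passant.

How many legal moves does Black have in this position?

0

Black to move; king on h8.
In check: no.
Legal moves: none.
Count: 0.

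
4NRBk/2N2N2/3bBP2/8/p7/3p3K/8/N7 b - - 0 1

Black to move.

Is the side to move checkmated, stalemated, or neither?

checkmate

Black to move; black king on h8.
In check: yes, from the white knight on f7.
King squares — g7: attacked by Pf6; h7: attacked by Bg8; g8: attacked by Rf8.
Legal moves for Black: none.
In check with no legal moves → checkmate.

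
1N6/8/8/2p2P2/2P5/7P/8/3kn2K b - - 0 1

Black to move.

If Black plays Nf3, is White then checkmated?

no

After Nf3: white king on h1; in check: no.
White is not in check, so this cannot be checkmate.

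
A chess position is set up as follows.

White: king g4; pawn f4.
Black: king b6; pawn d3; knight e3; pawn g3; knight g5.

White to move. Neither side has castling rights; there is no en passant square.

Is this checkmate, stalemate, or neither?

White to move; white king on g4.
In check: yes, from the black knight on e3.
King squares — f3: attacked by Ng5; g3: available; h3: attacked by Ng5; f4: own pawn; h4: available; f5: attacked by Ne3; g5: available; h5: available.
Legal moves for White: Kh5, Kxg5, Kh4, Kxg3.
White is in check but has 4 legal moves → neither.

neither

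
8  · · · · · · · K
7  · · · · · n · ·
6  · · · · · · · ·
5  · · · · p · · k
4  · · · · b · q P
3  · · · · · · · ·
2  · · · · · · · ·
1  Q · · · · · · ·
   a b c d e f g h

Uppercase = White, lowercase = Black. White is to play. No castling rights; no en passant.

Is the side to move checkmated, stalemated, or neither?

checkmate

White to move; white king on h8.
In check: yes, from the black knight on f7.
King squares — g7: attacked by Qg4; h7: attacked by Be4; g8: attacked by Qg4.
Legal moves for White: none.
In check with no legal moves → checkmate.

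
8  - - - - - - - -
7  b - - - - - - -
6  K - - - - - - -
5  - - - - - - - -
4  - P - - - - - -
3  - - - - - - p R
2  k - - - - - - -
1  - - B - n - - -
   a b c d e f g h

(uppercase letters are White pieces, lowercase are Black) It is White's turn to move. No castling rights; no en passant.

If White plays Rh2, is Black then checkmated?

After Rh2: black king on a2; in check: yes, from the white rook on h2.
Black has 8 legal replies: Kb3, Kb1, Ka1, Bf2, Ng2, Nc2, gxh2, g2.
In check but a legal move exists → not checkmate.

no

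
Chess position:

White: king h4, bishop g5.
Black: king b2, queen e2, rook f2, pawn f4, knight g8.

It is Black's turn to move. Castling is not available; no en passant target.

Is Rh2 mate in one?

After Rh2: white king on h4; in check: yes, from the black rook on h2.
King squares — g3: attacked by Pf4; h3: attacked by Rh2; g4: attacked by Qe2; g5: own bishop; h5: attacked by Qe2.
White has no legal moves → checkmate.

yes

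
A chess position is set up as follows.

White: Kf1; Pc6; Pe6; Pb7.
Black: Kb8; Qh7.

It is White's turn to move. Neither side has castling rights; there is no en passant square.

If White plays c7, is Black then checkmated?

no

After c7: black king on b8; in check: yes, from the white pawn on c7.
Black has 4 legal replies: Kxc7, Kxb7, Ka7, Qxc7.
In check but a legal move exists → not checkmate.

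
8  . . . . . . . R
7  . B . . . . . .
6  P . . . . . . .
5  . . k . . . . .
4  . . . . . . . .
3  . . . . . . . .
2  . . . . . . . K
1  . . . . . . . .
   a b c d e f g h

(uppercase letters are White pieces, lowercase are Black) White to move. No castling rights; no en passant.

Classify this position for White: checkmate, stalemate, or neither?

White to move; white king on h2.
In check: no.
Legal moves for White include: Rg8, Rf8, Re8, Rd8, Rc8+, Rb8, Ra8, Rh7, Rh6, Rh5+, Rh4, Rh3, Bc8, Ba8, Bc6, Bd5, Be4, Bf3, ... (list truncated; more exist).
White has legal moves and is not in check → neither.

neither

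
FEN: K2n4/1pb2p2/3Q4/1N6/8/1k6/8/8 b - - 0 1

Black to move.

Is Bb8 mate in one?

no

After Bb8: white king on a8; in check: no.
White is not in check, so this cannot be checkmate.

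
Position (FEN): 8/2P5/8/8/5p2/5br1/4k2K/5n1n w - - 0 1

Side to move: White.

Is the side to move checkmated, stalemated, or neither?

White to move; white king on h2.
In check: yes, from the black knight on f1.
King squares — g1: attacked by Rg3; h1: attacked by Bf3; g2: attacked by Bf3; g3: attacked by Nf1; h3: attacked by Rg3.
Legal moves for White: none.
In check with no legal moves → checkmate.

checkmate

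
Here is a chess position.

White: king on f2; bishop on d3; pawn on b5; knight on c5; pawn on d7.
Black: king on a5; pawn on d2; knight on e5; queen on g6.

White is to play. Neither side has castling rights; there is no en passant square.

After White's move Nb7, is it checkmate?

After Nb7: black king on a5; in check: yes, from the white knight on b7.
Black has 3 legal replies: Kb6, Kb4, Ka4.
In check but a legal move exists → not checkmate.

no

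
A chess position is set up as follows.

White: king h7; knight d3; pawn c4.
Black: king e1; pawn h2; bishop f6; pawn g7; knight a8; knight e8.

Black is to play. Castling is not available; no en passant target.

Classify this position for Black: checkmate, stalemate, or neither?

neither

Black to move; black king on e1.
In check: yes, from the white knight on d3.
King squares — d1: available; f1: available; d2: available; e2: available; f2: attacked by Nd3.
Legal moves for Black: Ke2, Kd2, Kf1, Kd1.
Black is in check but has 4 legal moves → neither.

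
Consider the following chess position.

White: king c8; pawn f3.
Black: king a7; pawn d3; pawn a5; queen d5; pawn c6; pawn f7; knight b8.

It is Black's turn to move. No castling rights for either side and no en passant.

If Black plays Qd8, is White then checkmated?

no

After Qd8: white king on c8; in check: yes, from the black queen on d8.
White has 1 legal reply: Kxd8.
In check but a legal move exists → not checkmate.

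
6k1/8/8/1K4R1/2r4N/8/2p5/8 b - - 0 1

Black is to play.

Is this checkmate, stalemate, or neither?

Black to move; black king on g8.
In check: yes, from the white rook on g5.
King squares — f7: available; g7: attacked by Rg5; h7: available; f8: available; h8: available.
Legal moves for Black: Kh8, Kf8, Kh7, Kf7.
Black is in check but has 4 legal moves → neither.

neither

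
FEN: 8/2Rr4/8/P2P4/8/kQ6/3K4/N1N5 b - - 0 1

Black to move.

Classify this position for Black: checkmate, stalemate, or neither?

Black to move; black king on a3.
In check: yes, from the white queen on b3.
King squares — a2: attacked by Nc1; b2: attacked by Qb3; b3: attacked by Na1; a4: attacked by Qb3; b4: attacked by Qb3.
Legal moves for Black: none.
In check with no legal moves → checkmate.

checkmate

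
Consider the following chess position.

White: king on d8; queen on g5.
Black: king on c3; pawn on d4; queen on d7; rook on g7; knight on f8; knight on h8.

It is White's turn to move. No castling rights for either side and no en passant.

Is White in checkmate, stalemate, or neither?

checkmate

White to move; white king on d8.
In check: yes, from the black queen on d7.
King squares — c7: attacked by Qd7; d7: attacked by Rg7; e7: attacked by Qd7; c8: attacked by Qd7; e8: attacked by Qd7.
Legal moves for White: none.
In check with no legal moves → checkmate.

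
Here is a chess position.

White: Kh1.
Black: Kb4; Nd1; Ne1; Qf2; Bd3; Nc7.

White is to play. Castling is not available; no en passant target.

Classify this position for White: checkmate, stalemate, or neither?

stalemate

White to move; white king on h1.
In check: no.
King squares — g1: attacked by Qf2; g2: attacked by Ne1; h2: attacked by Qf2.
Legal moves for White: none.
Not in check and no legal moves → stalemate.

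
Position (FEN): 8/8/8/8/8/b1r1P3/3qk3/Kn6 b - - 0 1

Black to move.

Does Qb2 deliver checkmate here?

yes

After Qb2: white king on a1; in check: yes, from the black queen on b2.
King squares — b1: attacked by Qb2; a2: attacked by Qb2; b2: attacked by Ba3.
White has no legal moves → checkmate.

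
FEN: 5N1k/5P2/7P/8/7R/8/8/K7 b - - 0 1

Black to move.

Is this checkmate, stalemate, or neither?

stalemate

Black to move; black king on h8.
In check: no.
King squares — g7: attacked by Ph6; h7: attacked by Nf8; g8: attacked by Pf7.
Legal moves for Black: none.
Not in check and no legal moves → stalemate.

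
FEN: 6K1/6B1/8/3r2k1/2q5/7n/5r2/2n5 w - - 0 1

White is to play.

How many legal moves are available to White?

White to move; king on g8.
In check: no.
Legal moves: Kh8, Kh7, Bh8, Bf8, Bh6+, Bf6+, Be5, Bd4, Bc3, Bb2, Ba1.
Count: 11.

11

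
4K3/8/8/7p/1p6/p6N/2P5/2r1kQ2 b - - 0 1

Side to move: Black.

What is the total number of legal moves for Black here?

2

Black to move; king on e1.
In check: yes, from the white queen on f1.
Legal moves: Kd2, Kxf1.
Count: 2.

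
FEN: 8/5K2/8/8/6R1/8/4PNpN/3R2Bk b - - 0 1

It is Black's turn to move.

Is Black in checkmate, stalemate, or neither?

Black to move; black king on h1.
In check: yes, from the white knight on f2.
King squares — g1: attacked by Rd1; g2: own pawn; h2: attacked by Bg1.
Legal moves for Black: none.
In check with no legal moves → checkmate.

checkmate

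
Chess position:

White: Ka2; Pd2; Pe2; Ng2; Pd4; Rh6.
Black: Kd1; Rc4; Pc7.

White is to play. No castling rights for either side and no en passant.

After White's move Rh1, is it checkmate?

no

After Rh1: black king on d1; in check: yes, from the white rook on h1.
Black has 3 legal replies: Kxe2, Kxd2, Kc2.
In check but a legal move exists → not checkmate.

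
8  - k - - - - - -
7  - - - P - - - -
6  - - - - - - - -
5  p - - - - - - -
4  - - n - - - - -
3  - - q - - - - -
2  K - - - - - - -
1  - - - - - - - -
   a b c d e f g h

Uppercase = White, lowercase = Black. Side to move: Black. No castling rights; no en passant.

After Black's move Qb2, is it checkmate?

After Qb2: white king on a2; in check: yes, from the black queen on b2.
King squares — a1: attacked by Qb2; b1: attacked by Qb2; b2: attacked by Nc4; a3: attacked by Qb2; b3: attacked by Qb2.
White has no legal moves → checkmate.

yes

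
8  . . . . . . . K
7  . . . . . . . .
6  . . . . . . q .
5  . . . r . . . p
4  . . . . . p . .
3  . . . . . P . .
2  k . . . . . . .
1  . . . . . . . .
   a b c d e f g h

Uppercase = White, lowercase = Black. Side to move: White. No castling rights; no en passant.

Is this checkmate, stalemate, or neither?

White to move; white king on h8.
In check: no.
King squares — g7: attacked by Qg6; h7: attacked by Qg6; g8: attacked by Qg6.
Legal moves for White: none.
Not in check and no legal moves → stalemate.

stalemate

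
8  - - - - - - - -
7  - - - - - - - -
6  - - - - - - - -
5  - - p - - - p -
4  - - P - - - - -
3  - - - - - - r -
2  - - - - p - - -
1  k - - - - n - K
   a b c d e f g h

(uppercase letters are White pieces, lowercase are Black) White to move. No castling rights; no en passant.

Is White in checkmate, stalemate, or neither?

stalemate

White to move; white king on h1.
In check: no.
King squares — g1: attacked by Rg3; g2: attacked by Rg3; h2: attacked by Nf1.
Legal moves for White: none.
Not in check and no legal moves → stalemate.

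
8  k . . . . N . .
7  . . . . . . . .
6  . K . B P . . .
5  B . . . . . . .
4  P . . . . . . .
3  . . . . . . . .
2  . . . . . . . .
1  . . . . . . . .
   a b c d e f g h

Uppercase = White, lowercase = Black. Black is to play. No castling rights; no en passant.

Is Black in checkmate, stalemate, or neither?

Black to move; black king on a8.
In check: no.
King squares — a7: attacked by Kb6; b7: attacked by Kb6; b8: attacked by Bd6.
Legal moves for Black: none.
Not in check and no legal moves → stalemate.

stalemate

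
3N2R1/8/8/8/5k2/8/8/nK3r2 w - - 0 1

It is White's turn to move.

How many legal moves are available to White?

White to move; king on b1.
In check: yes, from the black rook on f1.
Legal moves: Kb2, Ka2.
Count: 2.

2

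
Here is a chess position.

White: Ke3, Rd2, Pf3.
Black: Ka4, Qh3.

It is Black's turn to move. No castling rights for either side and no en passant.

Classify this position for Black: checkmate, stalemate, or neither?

neither

Black to move; black king on a4.
In check: no.
Legal moves for Black include: Kb5, Ka5, Kb4, Kb3, Ka3, Qh8, Qc8, Qh7, Qd7, Qh6+, Qe6+, Qh5, Qf5, Qh4, Qg4, Qg3, Qxf3+, Qh2, ... (list truncated; more exist).
Black has legal moves and is not in check → neither.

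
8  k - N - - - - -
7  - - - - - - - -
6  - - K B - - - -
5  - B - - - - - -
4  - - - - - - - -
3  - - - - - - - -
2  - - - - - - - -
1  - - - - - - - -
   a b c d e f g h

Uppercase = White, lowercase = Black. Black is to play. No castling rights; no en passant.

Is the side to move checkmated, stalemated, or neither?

stalemate

Black to move; black king on a8.
In check: no.
King squares — a7: attacked by Nc8; b7: attacked by Kc6; b8: attacked by Bd6.
Legal moves for Black: none.
Not in check and no legal moves → stalemate.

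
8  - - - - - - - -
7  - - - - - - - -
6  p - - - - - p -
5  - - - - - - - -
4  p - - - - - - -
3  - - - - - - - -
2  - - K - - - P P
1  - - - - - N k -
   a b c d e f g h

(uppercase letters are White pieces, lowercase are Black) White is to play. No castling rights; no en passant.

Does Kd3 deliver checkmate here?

no

After Kd3: black king on g1; in check: no.
Black is not in check, so this cannot be checkmate.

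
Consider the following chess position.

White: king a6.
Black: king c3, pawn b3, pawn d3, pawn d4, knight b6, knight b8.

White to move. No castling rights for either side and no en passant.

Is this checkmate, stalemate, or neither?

neither

White to move; white king on a6.
In check: yes, from the black knight on b8.
Legal moves for White: Kb7, Ka7, Kxb6, Kb5, Ka5.
White is in check but has 5 legal moves → neither.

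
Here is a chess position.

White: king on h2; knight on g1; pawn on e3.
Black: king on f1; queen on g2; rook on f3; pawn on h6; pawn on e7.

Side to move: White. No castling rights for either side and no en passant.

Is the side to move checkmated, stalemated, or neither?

White to move; white king on h2.
In check: yes, from the black queen on g2.
King squares — g1: own knight; h1: attacked by Qg2; g2: attacked by Kf1; g3: attacked by Qg2; h3: attacked by Qg2.
Legal moves for White: none.
In check with no legal moves → checkmate.

checkmate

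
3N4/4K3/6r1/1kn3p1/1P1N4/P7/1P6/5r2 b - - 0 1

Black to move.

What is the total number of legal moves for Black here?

4

Black to move; king on b5.
In check: yes, from the white knight on d4.
Legal moves: Kb6, Ka6, Kc4, Ka4.
Count: 4.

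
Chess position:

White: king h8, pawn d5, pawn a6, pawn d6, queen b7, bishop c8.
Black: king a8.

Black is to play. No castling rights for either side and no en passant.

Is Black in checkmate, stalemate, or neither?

checkmate

Black to move; black king on a8.
In check: yes, from the white queen on b7.
King squares — a7: attacked by Qb7; b7: attacked by Pa6; b8: attacked by Qb7.
Legal moves for Black: none.
In check with no legal moves → checkmate.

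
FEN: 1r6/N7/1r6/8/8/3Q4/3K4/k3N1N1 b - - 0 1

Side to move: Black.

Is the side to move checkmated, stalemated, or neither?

neither

Black to move; black king on a1.
In check: no.
Legal moves for Black include: Rh8, Rg8, Rf8, Re8, Rd8, Rc8, Ra8, R8b7, R6b7, Rh6, Rg6, Rf6, Re6, Rd6, Rc6, Ra6, Rb5, Rb4, ... (list truncated; more exist).
Black has legal moves and is not in check → neither.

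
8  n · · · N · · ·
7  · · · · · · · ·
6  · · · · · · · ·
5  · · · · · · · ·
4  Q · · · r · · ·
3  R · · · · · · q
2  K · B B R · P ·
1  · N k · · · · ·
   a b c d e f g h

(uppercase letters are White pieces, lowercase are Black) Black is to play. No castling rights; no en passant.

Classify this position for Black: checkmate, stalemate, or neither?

Black to move; black king on c1.
In check: yes, from the white bishop on d2.
King squares — b1: attacked by Ka2; d1: attacked by Bc2; b2: attacked by Ka2; c2: attacked by Qa4; d2: attacked by Nb1.
Legal moves for Black: none.
In check with no legal moves → checkmate.

checkmate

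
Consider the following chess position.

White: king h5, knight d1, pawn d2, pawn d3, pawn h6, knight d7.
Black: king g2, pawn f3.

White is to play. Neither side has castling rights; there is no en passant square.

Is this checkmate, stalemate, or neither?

neither

White to move; white king on h5.
In check: no.
Legal moves for White: Nf8, Nb8, Nf6, Nb6, Ne5, Nc5, Kg6, Kg5, Kh4, Kg4, Ne3+, Nc3, Nf2, Nb2, h7, d4.
White has 16 legal moves and is not in check → neither.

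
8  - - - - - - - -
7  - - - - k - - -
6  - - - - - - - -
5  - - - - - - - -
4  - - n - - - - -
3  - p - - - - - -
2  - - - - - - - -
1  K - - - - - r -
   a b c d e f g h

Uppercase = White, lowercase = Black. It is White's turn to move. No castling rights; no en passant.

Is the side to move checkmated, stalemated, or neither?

White to move; white king on a1.
In check: yes, from the black rook on g1.
King squares — b1: attacked by Rg1; a2: attacked by Pb3; b2: attacked by Nc4.
Legal moves for White: none.
In check with no legal moves → checkmate.

checkmate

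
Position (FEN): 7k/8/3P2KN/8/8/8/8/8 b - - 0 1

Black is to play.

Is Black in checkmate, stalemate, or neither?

Black to move; black king on h8.
In check: no.
King squares — g7: attacked by Kg6; h7: attacked by Kg6; g8: attacked by Nh6.
Legal moves for Black: none.
Not in check and no legal moves → stalemate.

stalemate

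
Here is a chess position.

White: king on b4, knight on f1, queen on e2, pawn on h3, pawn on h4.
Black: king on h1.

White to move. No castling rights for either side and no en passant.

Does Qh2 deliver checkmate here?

yes

After Qh2: black king on h1; in check: yes, from the white queen on h2.
King squares — g1: attacked by Qh2; g2: attacked by Qh2; h2: attacked by Nf1.
Black has no legal moves → checkmate.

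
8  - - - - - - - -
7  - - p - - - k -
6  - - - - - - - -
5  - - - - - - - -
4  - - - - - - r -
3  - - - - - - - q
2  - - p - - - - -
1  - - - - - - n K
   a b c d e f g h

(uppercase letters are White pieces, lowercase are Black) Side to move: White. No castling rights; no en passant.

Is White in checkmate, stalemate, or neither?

checkmate

White to move; white king on h1.
In check: yes, from the black queen on h3.
King squares — g1: attacked by Rg4; g2: attacked by Qh3; h2: attacked by Qh3.
Legal moves for White: none.
In check with no legal moves → checkmate.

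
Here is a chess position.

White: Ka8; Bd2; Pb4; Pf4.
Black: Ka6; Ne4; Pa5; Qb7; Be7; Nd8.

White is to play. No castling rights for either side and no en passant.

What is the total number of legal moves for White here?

White to move; king on a8.
In check: yes, from the black queen on b7.
Legal moves: none.
Count: 0.

0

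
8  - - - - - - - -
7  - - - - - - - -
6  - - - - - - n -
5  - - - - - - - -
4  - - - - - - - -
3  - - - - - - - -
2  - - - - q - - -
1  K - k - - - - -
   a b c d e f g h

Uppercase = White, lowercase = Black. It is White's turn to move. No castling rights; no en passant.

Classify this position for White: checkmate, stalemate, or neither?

stalemate

White to move; white king on a1.
In check: no.
King squares — b1: attacked by Kc1; a2: attacked by Qe2; b2: attacked by Kc1.
Legal moves for White: none.
Not in check and no legal moves → stalemate.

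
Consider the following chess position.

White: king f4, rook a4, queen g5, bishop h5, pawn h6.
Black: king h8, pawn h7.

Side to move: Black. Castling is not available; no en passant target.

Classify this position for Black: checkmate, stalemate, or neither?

Black to move; black king on h8.
In check: no.
King squares — g7: attacked by Qg5; h7: own pawn; g8: attacked by Qg5.
Legal moves for Black: none.
Not in check and no legal moves → stalemate.

stalemate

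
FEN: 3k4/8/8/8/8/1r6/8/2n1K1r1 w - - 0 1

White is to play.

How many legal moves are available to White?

White to move; king on e1.
In check: yes, from the black rook on g1.
Legal moves: Kf2, Kd2.
Count: 2.

2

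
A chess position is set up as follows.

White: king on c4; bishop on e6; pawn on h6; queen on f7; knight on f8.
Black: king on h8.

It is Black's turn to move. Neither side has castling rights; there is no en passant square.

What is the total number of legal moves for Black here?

0

Black to move; king on h8.
In check: no.
Legal moves: none.
Count: 0.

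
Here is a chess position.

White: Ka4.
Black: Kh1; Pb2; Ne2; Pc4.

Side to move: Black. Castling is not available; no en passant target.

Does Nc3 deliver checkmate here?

After Nc3: white king on a4; in check: yes, from the black knight on c3.
White has 3 legal replies: Ka5, Kb4, Ka3.
In check but a legal move exists → not checkmate.

no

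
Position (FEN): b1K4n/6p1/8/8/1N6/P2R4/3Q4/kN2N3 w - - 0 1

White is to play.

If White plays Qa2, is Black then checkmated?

After Qa2: black king on a1; in check: yes, from the white queen on a2.
King squares — b1: attacked by Qa2; a2: attacked by Nb4; b2: attacked by Qa2.
Black has no legal moves → checkmate.

yes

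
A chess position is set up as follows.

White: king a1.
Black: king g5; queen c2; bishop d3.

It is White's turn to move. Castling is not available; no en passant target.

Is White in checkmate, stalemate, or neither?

stalemate

White to move; white king on a1.
In check: no.
King squares — b1: attacked by Qc2; a2: attacked by Qc2; b2: attacked by Qc2.
Legal moves for White: none.
Not in check and no legal moves → stalemate.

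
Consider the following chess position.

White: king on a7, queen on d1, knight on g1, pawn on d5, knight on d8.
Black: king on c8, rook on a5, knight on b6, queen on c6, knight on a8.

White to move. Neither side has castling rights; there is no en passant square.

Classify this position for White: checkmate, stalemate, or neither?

White to move; white king on a7.
In check: yes, from the black rook on a5.
King squares — a6: attacked by Ra5; b6: attacked by Qc6; b7: attacked by Qc6; a8: attacked by Ra5; b8: attacked by Kc8.
Legal moves for White: none.
In check with no legal moves → checkmate.

checkmate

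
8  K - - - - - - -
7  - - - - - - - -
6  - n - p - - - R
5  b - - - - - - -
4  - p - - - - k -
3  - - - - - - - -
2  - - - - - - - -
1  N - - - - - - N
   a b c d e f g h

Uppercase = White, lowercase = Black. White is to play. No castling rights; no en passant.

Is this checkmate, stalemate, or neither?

neither

White to move; white king on a8.
In check: yes, from the black knight on b6.
King squares — a7: available; b7: available; b8: available.
Legal moves for White: Kb8, Kb7, Ka7.
White is in check but has 3 legal moves → neither.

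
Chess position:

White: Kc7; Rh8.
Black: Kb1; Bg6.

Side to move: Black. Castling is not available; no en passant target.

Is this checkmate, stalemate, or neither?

Black to move; black king on b1.
In check: no.
Legal moves for Black: Be8, Bh7, Bf7, Bh5, Bf5, Be4, Bd3, Bc2, Kc2, Kb2, Ka2, Kc1, Ka1.
Black has 13 legal moves and is not in check → neither.

neither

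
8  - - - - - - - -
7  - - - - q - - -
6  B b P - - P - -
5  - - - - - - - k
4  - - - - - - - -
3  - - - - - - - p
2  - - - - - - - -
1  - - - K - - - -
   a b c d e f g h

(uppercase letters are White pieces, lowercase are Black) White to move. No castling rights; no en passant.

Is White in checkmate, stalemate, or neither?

neither

White to move; white king on d1.
In check: no.
Legal moves for White: Bc8, Bb7, Bb5, Bc4, Bd3, Be2+, Bf1, Kd2, Kc2, Kc1, fxe7, f7, c7.
White has 13 legal moves and is not in check → neither.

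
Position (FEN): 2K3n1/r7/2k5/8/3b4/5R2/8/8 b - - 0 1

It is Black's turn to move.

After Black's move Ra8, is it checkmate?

yes

After Ra8: white king on c8; in check: yes, from the black rook on a8.
King squares — b7: attacked by Kc6; c7: attacked by Kc6; d7: attacked by Kc6; b8: attacked by Ra8; d8: attacked by Ra8.
White has no legal moves → checkmate.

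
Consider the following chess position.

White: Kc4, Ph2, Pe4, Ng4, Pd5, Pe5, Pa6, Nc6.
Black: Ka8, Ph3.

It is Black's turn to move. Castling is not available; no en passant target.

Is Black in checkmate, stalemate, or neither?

stalemate

Black to move; black king on a8.
In check: no.
King squares — a7: attacked by Nc6; b7: attacked by Pa6; b8: attacked by Nc6.
Legal moves for Black: none.
Not in check and no legal moves → stalemate.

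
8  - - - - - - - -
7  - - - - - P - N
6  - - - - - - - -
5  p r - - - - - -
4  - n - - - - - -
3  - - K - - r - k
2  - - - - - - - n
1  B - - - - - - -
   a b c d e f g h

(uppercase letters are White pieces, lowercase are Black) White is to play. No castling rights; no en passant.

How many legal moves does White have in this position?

4

White to move; king on c3.
In check: yes, from the black rook on f3.
Legal moves: Kd4, Kc4, Kd2, Kb2.
Count: 4.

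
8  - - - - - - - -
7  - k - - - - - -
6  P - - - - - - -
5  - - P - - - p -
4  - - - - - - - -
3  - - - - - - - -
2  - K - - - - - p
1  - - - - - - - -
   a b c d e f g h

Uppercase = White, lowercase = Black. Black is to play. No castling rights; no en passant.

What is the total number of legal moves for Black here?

Black to move; king on b7.
In check: yes, from the white pawn on a6.
Legal moves: Kc8, Kb8, Ka8, Kc7, Ka7, Kc6, Kxa6.
Count: 7.

7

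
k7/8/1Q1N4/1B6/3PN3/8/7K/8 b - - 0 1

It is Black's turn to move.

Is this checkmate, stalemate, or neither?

Black to move; black king on a8.
In check: no.
King squares — a7: attacked by Qb6; b7: attacked by Qb6; b8: attacked by Qb6.
Legal moves for Black: none.
Not in check and no legal moves → stalemate.

stalemate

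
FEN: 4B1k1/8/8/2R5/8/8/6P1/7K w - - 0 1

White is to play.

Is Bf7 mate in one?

no

After Bf7: black king on g8; in check: yes, from the white bishop on f7.
Black has 5 legal replies: Kh8, Kf8, Kh7, Kg7, Kxf7.
In check but a legal move exists → not checkmate.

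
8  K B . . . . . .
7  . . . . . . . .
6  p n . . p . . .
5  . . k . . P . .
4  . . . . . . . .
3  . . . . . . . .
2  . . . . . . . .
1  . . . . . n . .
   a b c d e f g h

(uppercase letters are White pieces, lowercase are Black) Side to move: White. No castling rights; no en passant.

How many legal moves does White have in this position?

White to move; king on a8.
In check: yes, from the black knight on b6.
Legal moves: Kb7, Ka7.
Count: 2.

2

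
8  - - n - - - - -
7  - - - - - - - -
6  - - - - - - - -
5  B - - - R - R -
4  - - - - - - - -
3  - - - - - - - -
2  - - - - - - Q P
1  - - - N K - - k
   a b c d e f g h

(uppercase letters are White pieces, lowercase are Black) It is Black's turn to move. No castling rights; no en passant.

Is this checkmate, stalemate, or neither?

checkmate

Black to move; black king on h1.
In check: yes, from the white queen on g2.
King squares — g1: attacked by Qg2; g2: attacked by Rg5; h2: attacked by Qg2.
Legal moves for Black: none.
In check with no legal moves → checkmate.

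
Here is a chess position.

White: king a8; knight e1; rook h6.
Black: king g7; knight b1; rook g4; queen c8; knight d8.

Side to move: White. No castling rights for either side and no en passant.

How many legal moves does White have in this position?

1

White to move; king on a8.
In check: yes, from the black queen on c8.
Legal moves: Ka7.
Count: 1.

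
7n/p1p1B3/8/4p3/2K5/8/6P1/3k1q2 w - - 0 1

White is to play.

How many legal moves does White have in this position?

5

White to move; king on c4.
In check: yes, from the black queen on f1.
Legal moves: Kd5, Kc5, Kb4, Kc3, Kb3.
Count: 5.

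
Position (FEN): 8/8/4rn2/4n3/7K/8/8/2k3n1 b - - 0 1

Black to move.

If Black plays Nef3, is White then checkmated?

no

After Nef3: white king on h4; in check: yes, from the black knight on f3.
White has 1 legal reply: Kg3.
In check but a legal move exists → not checkmate.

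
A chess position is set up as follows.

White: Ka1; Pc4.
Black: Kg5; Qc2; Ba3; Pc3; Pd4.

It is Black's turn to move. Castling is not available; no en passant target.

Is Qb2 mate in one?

After Qb2: white king on a1; in check: yes, from the black queen on b2.
King squares — b1: attacked by Qb2; a2: attacked by Qb2; b2: attacked by Ba3.
White has no legal moves → checkmate.

yes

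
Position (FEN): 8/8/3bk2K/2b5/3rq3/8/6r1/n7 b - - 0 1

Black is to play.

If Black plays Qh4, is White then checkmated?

After Qh4: white king on h6; in check: yes, from the black queen on h4.
King squares — g5: attacked by Rg2; h5: attacked by Qh4; g6: attacked by Rg2; g7: attacked by Rg2; h7: attacked by Qh4.
White has no legal moves → checkmate.

yes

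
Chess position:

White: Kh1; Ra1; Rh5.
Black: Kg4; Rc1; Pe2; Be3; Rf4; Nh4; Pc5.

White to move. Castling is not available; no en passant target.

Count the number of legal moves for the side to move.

White to move; king on h1.
In check: yes, from the black rook on c1.
Legal moves: Kh2, Rxc1.
Count: 2.

2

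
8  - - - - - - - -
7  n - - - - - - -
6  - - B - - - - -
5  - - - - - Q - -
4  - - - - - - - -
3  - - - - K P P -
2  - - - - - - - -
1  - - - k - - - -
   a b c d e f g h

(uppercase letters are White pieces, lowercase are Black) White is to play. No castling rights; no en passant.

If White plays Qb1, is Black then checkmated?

yes

After Qb1: black king on d1; in check: yes, from the white queen on b1.
King squares — c1: attacked by Qb1; e1: attacked by Qb1; c2: attacked by Qb1; d2: attacked by Ke3; e2: attacked by Ke3.
Black has no legal moves → checkmate.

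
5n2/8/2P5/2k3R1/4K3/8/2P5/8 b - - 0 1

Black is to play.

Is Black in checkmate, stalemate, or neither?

neither

Black to move; black king on c5.
In check: yes, from the white rook on g5.
King squares — b4: available; c4: available; d4: attacked by Ke4; b5: attacked by Rg5; d5: attacked by Ke4; b6: available; c6: available; d6: available.
Legal moves for Black: Kd6, Kxc6, Kb6, Kc4, Kb4.
Black is in check but has 5 legal moves → neither.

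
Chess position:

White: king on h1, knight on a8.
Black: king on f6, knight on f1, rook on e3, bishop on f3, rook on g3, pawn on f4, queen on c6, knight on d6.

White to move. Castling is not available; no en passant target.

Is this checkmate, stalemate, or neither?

White to move; white king on h1.
In check: yes, from the black bishop on f3.
King squares — g1: attacked by Rg3; g2: attacked by Bf3; h2: attacked by Nf1.
Legal moves for White: none.
In check with no legal moves → checkmate.

checkmate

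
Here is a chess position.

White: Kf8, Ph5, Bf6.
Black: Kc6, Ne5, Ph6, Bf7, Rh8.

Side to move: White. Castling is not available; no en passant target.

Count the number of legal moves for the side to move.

White to move; king on f8.
In check: yes, from the black rook on h8.
Legal moves: Kg7, Ke7, Bxh8.
Count: 3.

3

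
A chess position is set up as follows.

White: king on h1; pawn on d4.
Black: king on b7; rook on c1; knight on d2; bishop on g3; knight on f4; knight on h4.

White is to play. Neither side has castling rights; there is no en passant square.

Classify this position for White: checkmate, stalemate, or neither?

White to move; white king on h1.
In check: yes, from the black rook on c1.
King squares — g1: attacked by Rc1; g2: attacked by Nf4; h2: attacked by Bg3.
Legal moves for White: none.
In check with no legal moves → checkmate.

checkmate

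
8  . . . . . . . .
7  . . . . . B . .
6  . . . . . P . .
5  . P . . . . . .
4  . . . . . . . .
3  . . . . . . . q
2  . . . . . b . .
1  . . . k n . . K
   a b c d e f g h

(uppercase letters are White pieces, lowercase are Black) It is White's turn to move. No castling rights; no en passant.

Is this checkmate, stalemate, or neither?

White to move; white king on h1.
In check: yes, from the black queen on h3.
King squares — g1: attacked by Bf2; g2: attacked by Ne1; h2: attacked by Qh3.
Legal moves for White: none.
In check with no legal moves → checkmate.

checkmate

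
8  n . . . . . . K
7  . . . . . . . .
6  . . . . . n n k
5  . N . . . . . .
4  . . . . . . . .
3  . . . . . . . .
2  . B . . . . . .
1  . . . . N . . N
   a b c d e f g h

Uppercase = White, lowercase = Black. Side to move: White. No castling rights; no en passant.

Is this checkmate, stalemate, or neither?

checkmate

White to move; white king on h8.
In check: yes, from the black knight on g6.
King squares — g7: attacked by Kh6; h7: attacked by Nf6; g8: attacked by Nf6.
Legal moves for White: none.
In check with no legal moves → checkmate.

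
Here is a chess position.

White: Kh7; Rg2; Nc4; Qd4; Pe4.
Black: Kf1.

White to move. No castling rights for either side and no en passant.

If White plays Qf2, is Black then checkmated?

After Qf2: black king on f1; in check: yes, from the white queen on f2.
King squares — e1: attacked by Qf2; g1: attacked by Qf2; e2: attacked by Qf2; f2: attacked by Rg2; g2: attacked by Qf2.
Black has no legal moves → checkmate.

yes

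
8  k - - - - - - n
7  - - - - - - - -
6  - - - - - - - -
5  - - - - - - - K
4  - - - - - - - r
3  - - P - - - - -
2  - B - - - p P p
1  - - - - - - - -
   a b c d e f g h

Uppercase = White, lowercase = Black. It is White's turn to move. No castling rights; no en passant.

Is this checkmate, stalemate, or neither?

neither

White to move; white king on h5.
In check: yes, from the black rook on h4.
Legal moves for White: Kg5, Kxh4.
White is in check but has 2 legal moves → neither.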